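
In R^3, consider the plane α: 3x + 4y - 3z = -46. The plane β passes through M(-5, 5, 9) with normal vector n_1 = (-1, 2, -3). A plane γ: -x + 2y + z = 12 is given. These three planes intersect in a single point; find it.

(-8, -1, 6)

β: n_1·r = n_1·M gives -x + 2y - 3z = -12.
Solving the 3×3 linear system 3x + 4y - 3z = -46, -x + 2y - 3z = -12, -x + 2y + z = 12 (e.g. by elimination or Cramer's rule, determinant = 40) gives (-8, -1, 6).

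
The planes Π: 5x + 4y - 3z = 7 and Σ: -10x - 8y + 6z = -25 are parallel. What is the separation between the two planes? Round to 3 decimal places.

0.778

Rescale Σ by 1/(-2): 5x + 4y - 3z = 25/2. Then distance = |7 − (25/2)| / √50 ≈ 0.778.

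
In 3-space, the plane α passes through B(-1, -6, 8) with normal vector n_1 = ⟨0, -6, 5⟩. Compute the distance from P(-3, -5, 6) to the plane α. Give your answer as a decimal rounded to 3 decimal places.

2.049

α: n_1·r = n_1·B gives -6y + 5z = 76.
n·P − d = (0)·(-3) + (-6)·(-5) + (5)·(6) − 76 = -16; |n| = √61.
Distance = |-16| / √61 = 16/√61 ≈ 2.049.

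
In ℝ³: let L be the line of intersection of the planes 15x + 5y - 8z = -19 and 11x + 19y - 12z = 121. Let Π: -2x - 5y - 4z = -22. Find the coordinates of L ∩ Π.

(-5, 8, -2)

Direction of L: (15, 5, -8) × (11, 19, -12) = (92, 92, 230).
A point on L: solving the two plane equations with x = -11 gives (-11, 2, -17).
Substitute r = (-11, 2, -17) + t(92, 92, 230) into the plane: 80 + (-1564)t = -22, so t = 3/46.
Intersection: (-11, 2, -17) + (3/46)·(92, 92, 230) = (-5, 8, -2).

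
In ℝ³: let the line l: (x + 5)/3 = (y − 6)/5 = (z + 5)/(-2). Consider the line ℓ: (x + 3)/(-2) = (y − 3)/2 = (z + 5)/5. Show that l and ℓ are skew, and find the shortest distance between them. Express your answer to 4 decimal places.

l has direction (3, 5, -2) through (-5, 6, -5).
ℓ has direction (-2, 2, 5) through (-3, 3, -5).
Common perpendicular direction n = (3, 5, -2) × (-2, 2, 5) = (29, -11, 16).
With w = (-3, 3, -5) − (-5, 6, -5) = (2, -3, 0), w · n = 91.
Since n ≠ 0 the lines are not parallel, and w · n = 91 ≠ 0 so they do not intersect; hence they are skew.
Distance = |w · n| / |n| = |91| / √1218 ≈ 2.6075.

2.6075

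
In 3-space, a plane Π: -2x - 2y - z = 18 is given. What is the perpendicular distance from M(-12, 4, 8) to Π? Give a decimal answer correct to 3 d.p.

3.333

n·M − d = (-2)·(-12) + (-2)·(4) + (-1)·(8) − 18 = -10; |n| = √9.
Distance = |-10| / √9 = 10/√9 ≈ 3.333.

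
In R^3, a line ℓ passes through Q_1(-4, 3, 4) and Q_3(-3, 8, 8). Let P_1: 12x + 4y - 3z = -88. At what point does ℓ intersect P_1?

A direction vector for ℓ is Q_3 − Q_1 = (1, 5, 4).
Substitute r = (-4, 3, 4) + t(1, 5, 4) into the plane: -48 + 20t = -88, so t = -2.
Intersection: (-4, 3, 4) + (-2)·(1, 5, 4) = (-6, -7, -4).

(-6, -7, -4)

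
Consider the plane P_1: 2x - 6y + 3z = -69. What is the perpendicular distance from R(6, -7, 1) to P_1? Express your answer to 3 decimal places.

18.000

n·R − d = (2)·(6) + (-6)·(-7) + (3)·(1) − (-69) = 126; |n| = √49.
Distance = |126| / √49 = 126/√49 ≈ 18.000.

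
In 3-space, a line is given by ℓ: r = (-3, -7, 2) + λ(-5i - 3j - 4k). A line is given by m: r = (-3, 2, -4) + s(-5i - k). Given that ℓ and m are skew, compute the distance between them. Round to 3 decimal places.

10.502

Common perpendicular direction n = (-5, -3, -4) × (-5, 0, -1) = (3, 15, -15).
With w = (-3, 2, -4) − (-3, -7, 2) = (0, 9, -6), w · n = 225.
Distance = |w · n| / |n| = |225| / √459 ≈ 10.502.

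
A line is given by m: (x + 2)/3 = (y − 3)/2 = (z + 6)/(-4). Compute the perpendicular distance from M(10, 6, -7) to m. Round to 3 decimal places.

9.002

m has direction (3, 2, -4) through (-2, 3, -6).
Taking (-2, 3, -6) on m with direction v = (3, 2, -4): w = M − (-2, 3, -6) = (12, 3, -1), and w × v = (-10, 45, 15).
Distance = |w × v| / |v| = √2350 / √29 ≈ 9.002.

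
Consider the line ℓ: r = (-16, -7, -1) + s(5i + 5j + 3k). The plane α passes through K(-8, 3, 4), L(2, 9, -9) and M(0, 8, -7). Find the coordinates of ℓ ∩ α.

(-6, 3, 5)

KL = (10, 6, -13), KM = (8, 5, -11); a normal to α is KL × KM = (-1, 6, 2).
Using K: α has equation -x + 6y + 2z = 34.
Substitute r = (-16, -7, -1) + t(5, 5, 3) into the plane: -28 + 31t = 34, so t = 2.
Intersection: (-16, -7, -1) + 2·(5, 5, 3) = (-6, 3, 5).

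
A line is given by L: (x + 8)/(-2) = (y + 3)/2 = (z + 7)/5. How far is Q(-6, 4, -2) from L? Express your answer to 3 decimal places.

6.394

L has direction (-2, 2, 5) through (-8, -3, -7).
Taking (-8, -3, -7) on L with direction v = (-2, 2, 5): w = Q − (-8, -3, -7) = (2, 7, 5), and w × v = (25, -20, 18).
Distance = |w × v| / |v| = √1349 / √33 ≈ 6.394.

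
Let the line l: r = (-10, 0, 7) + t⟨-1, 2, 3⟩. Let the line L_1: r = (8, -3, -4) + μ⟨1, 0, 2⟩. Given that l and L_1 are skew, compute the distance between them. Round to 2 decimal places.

11.78

Common perpendicular direction n = (-1, 2, 3) × (1, 0, 2) = (4, 5, -2).
With w = (8, -3, -4) − (-10, 0, 7) = (18, -3, -11), w · n = 79.
Distance = |w · n| / |n| = |79| / √45 ≈ 11.78.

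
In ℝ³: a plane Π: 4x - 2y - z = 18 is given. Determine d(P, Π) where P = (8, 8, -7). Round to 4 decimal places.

1.0911

n·P − d = (4)·(8) + (-2)·(8) + (-1)·(-7) − 18 = 5; |n| = √21.
Distance = |5| / √21 = 5/√21 ≈ 1.0911.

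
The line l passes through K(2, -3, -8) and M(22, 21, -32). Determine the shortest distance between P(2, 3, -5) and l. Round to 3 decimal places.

A direction vector for l is M − K = (20, 24, -24).
Taking (2, -3, -8) on l with direction v = (20, 24, -24): w = P − (2, -3, -8) = (0, 6, 3), and w × v = (-216, 60, -120).
Distance = |w × v| / |v| = √64656 / √1552 ≈ 6.454.

6.454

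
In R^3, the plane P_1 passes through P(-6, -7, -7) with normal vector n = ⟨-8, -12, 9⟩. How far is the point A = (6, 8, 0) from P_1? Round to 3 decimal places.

12.529

P_1: n·r = n·P gives -8x - 12y + 9z = 69.
n·A − d = (-8)·(6) + (-12)·(8) + (9)·(0) − 69 = -213; |n| = √289.
Distance = |-213| / √289 = 213/√289 ≈ 12.529.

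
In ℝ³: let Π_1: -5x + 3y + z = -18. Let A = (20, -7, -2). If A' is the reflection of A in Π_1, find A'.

(-10, 11, 4)

λ = (n·A − d)/|n|² = (-123 − (-18))/35 = -3.
Reflection = A − 2λn = (20, -7, -2) − (-6)·(-5, 3, 1) = (-10, 11, 4).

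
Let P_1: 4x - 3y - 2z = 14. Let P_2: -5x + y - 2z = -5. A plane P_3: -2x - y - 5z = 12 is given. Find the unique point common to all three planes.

Solving the 3×3 linear system 4x - 3y - 2z = 14, -5x + y - 2z = -5, -2x - y - 5z = 12 (e.g. by elimination or Cramer's rule, determinant = 21) gives (3, 2, -4).

(3, 2, -4)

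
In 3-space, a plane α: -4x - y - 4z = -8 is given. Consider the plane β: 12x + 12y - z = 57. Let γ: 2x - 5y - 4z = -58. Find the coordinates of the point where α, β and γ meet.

Solving the 3×3 linear system -4x - y - 4z = -8, 12x + 12y - z = 57, 2x - 5y - 4z = -58 (e.g. by elimination or Cramer's rule, determinant = 502) gives (-3, 8, 3).

(-3, 8, 3)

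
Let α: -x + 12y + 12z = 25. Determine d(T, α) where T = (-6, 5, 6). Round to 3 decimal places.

n·T − d = (-1)·(-6) + (12)·(5) + (12)·(6) − 25 = 113; |n| = √289.
Distance = |113| / √289 = 113/√289 ≈ 6.647.

6.647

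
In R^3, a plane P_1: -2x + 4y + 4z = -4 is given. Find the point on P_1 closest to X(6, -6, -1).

(4, -2, 3)

Foot = X − λn with λ = (n·X − d)/|n|² = (-40 − (-4))/36 = -1.
Foot = (6, -6, -1) − (-1)·(-2, 4, 4) = (4, -2, 3).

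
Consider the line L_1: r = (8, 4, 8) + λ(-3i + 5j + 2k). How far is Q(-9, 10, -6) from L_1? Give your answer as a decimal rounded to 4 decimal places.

21.1442

Taking (8, 4, 8) on L_1 with direction v = (-3, 5, 2): w = Q − (8, 4, 8) = (-17, 6, -14), and w × v = (82, 76, -67).
Distance = |w × v| / |v| = √16989 / √38 ≈ 21.1442.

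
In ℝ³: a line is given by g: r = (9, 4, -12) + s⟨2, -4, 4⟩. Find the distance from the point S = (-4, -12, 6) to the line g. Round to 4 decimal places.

Taking (9, 4, -12) on g with direction v = (2, -4, 4): w = S − (9, 4, -12) = (-13, -16, 18), and w × v = (8, 88, 84).
Distance = |w × v| / |v| = √14864 / √36 ≈ 20.3197.

20.3197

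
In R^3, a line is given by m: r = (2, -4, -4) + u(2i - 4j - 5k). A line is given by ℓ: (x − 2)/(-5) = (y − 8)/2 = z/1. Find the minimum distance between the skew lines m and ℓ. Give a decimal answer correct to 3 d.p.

ℓ has direction (-5, 2, 1) through (2, 8, 0).
Common perpendicular direction n = (2, -4, -5) × (-5, 2, 1) = (6, 23, -16).
With w = (2, 8, 0) − (2, -4, -4) = (0, 12, 4), w · n = 212.
Distance = |w · n| / |n| = |212| / √821 ≈ 7.399.

7.399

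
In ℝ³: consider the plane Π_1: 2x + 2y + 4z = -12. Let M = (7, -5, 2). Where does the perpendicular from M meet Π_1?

(5, -7, -2)

Foot = M − λn with λ = (n·M − d)/|n|² = (12 − (-12))/24 = 1.
Foot = (7, -5, 2) − 1·(2, 2, 4) = (5, -7, -2).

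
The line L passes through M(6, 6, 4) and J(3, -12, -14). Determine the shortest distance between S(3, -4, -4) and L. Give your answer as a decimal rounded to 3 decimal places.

2.054

A direction vector for L is J − M = (-3, -18, -18).
Taking (6, 6, 4) on L with direction v = (-3, -18, -18): w = S − (6, 6, 4) = (-3, -10, -8), and w × v = (36, -30, 24).
Distance = |w × v| / |v| = √2772 / √657 ≈ 2.054.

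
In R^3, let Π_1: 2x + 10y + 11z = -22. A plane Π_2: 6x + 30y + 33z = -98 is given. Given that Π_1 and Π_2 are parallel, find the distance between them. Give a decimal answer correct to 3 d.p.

Rescale Π_2 by 1/3: 2x + 10y + 11z = -98/3. Then distance = |-22 − (-98/3)| / √225 ≈ 0.711.

0.711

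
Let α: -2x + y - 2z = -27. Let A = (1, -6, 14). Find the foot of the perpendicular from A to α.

Foot = A − λn with λ = (n·A − d)/|n|² = (-36 − (-27))/9 = -1.
Foot = (1, -6, 14) − (-1)·(-2, 1, -2) = (-1, -5, 12).

(-1, -5, 12)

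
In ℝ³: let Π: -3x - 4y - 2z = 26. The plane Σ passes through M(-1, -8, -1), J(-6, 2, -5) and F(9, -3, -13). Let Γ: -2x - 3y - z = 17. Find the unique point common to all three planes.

(0, -4, -5)

MJ = (-5, 10, -4), MF = (10, 5, -12); a normal to Σ is MJ × MF = (-100, -100, -125).
Using M: Σ has equation -100x - 100y - 125z = 1025.
Solving the 3×3 linear system -3x - 4y - 2z = 26, -100x - 100y - 125z = 1025, -2x - 3y - z = 17 (e.g. by elimination or Cramer's rule, determinant = 25) gives (0, -4, -5).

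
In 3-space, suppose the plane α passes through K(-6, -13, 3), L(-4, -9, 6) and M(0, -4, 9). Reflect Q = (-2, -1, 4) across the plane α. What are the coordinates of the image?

KL = (2, 4, 3), KM = (6, 9, 6); a normal to α is KL × KM = (-3, 6, -6).
Using K: α has equation -3x + 6y - 6z = -78.
λ = (n·Q − d)/|n|² = (-24 − (-78))/81 = 2/3.
Reflection = Q − 2λn = (-2, -1, 4) − (4/3)·(-3, 6, -6) = (2, -9, 12).

(2, -9, 12)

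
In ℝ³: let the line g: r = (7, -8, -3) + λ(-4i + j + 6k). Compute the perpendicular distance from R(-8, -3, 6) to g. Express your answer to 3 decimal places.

Taking (7, -8, -3) on g with direction v = (-4, 1, 6): w = R − (7, -8, -3) = (-15, 5, 9), and w × v = (21, 54, 5).
Distance = |w × v| / |v| = √3382 / √53 ≈ 7.988.

7.988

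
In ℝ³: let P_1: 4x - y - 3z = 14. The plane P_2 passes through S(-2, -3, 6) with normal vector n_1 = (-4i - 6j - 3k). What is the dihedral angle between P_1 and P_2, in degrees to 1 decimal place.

P_2: n_1·r = n_1·S gives -4x - 6y - 3z = 8.
cos θ = |n₁·n₂| / (|n₁||n₂|) = |-1| / (√26 · √61).
θ = arccos(0.02511) ≈ 88.6°.

88.6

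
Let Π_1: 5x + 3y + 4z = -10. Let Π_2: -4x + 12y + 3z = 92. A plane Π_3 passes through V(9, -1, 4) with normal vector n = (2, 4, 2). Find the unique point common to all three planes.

(1, 11, -12)

Π_3: n·r = n·V gives 2x + 4y + 2z = 22.
Solving the 3×3 linear system 5x + 3y + 4z = -10, -4x + 12y + 3z = 92, 2x + 4y + 2z = 22 (e.g. by elimination or Cramer's rule, determinant = -58) gives (1, 11, -12).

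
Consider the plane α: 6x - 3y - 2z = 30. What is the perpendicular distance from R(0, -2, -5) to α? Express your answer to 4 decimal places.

n·R − d = (6)·(0) + (-3)·(-2) + (-2)·(-5) − 30 = -14; |n| = √49.
Distance = |-14| / √49 = 14/√49 ≈ 2.0000.

2.0000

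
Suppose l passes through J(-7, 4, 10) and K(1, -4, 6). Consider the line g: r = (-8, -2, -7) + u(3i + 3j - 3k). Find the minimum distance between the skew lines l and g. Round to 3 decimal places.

15.101

A direction vector for l is K − J = (8, -8, -4).
Common perpendicular direction n = (8, -8, -4) × (3, 3, -3) = (36, 12, 48).
With w = (-8, -2, -7) − (-7, 4, 10) = (-1, -6, -17), w · n = -924.
Distance = |w · n| / |n| = |-924| / √3744 ≈ 15.101.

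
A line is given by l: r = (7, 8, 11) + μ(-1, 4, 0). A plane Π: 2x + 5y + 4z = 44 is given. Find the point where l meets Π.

Substitute r = (7, 8, 11) + t(-1, 4, 0) into the plane: 98 + 18t = 44, so t = -3.
Intersection: (7, 8, 11) + (-3)·(-1, 4, 0) = (10, -4, 11).

(10, -4, 11)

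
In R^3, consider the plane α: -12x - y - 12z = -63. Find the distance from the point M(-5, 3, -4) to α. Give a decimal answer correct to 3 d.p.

n·M − d = (-12)·(-5) + (-1)·(3) + (-12)·(-4) − (-63) = 168; |n| = √289.
Distance = |168| / √289 = 168/√289 ≈ 9.882.

9.882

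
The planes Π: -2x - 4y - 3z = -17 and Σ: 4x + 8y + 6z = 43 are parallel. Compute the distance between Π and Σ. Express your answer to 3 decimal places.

0.836

Rescale Σ by 1/(-2): -2x - 4y - 3z = -43/2. Then distance = |-17 − (-43/2)| / √29 ≈ 0.836.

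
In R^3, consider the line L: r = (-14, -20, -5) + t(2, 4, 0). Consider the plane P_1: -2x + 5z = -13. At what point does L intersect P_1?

Substitute r = (-14, -20, -5) + t(2, 4, 0) into the plane: 3 + (-4)t = -13, so t = 4.
Intersection: (-14, -20, -5) + 4·(2, 4, 0) = (-6, -4, -5).

(-6, -4, -5)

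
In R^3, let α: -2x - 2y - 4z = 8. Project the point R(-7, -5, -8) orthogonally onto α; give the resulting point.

(-3, -1, 0)

Foot = R − λn with λ = (n·R − d)/|n|² = (56 − 8)/24 = 2.
Foot = (-7, -5, -8) − 2·(-2, -2, -4) = (-3, -1, 0).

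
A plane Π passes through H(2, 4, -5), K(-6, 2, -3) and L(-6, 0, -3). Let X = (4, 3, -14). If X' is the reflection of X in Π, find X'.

HK = (-8, -2, 2), HL = (-8, -4, 2); a normal to Π is HK × HL = (4, 0, 16).
Using H: Π has equation 4x + 16z = -72.
λ = (n·X − d)/|n|² = (-208 − (-72))/272 = -1/2.
Reflection = X − 2λn = (4, 3, -14) − (-1)·(4, 0, 16) = (8, 3, 2).

(8, 3, 2)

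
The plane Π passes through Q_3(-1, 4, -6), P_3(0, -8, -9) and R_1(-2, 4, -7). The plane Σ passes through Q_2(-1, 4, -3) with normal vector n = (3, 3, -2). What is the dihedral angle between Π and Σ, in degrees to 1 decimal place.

28.3

Q_3P_3 = (1, -12, -3), Q_3R_1 = (-1, 0, -1); a normal to Π is Q_3P_3 × Q_3R_1 = (12, 4, -12).
Using Q_3: Π has equation 12x + 4y - 12z = 76.
Σ: n·r = n·Q_2 gives 3x + 3y - 2z = 15.
cos θ = |n₁·n₂| / (|n₁||n₂|) = |72| / (√304 · √22).
θ = arccos(0.88041) ≈ 28.3°.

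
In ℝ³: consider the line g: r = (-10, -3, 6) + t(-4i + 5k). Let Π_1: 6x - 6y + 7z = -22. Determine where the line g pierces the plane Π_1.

Substitute r = (-10, -3, 6) + t(-4, 0, 5) into the plane: 0 + 11t = -22, so t = -2.
Intersection: (-10, -3, 6) + (-2)·(-4, 0, 5) = (-2, -3, -4).

(-2, -3, -4)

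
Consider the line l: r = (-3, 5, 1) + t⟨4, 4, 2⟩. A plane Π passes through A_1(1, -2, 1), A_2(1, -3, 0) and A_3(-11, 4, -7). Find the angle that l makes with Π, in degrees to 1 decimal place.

A_1A_2 = (0, -1, -1), A_1A_3 = (-12, 6, -8); a normal to Π is A_1A_2 × A_1A_3 = (14, 12, -12).
Using A_1: Π has equation 14x + 12y - 12z = -22.
sin θ = |n·v| / (|n||v|) = |80| / (√484 · √36) = 0.60606.
θ ≈ 37.3°.

37.3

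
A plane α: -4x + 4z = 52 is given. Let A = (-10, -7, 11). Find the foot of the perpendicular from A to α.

(-6, -7, 7)

Foot = A − λn with λ = (n·A − d)/|n|² = (84 − 52)/32 = 1.
Foot = (-10, -7, 11) − 1·(-4, 0, 4) = (-6, -7, 7).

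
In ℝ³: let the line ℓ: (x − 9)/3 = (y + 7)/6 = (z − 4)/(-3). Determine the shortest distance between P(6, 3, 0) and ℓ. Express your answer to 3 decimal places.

7.176

ℓ has direction (3, 6, -3) through (9, -7, 4).
Taking (9, -7, 4) on ℓ with direction v = (3, 6, -3): w = P − (9, -7, 4) = (-3, 10, -4), and w × v = (-6, -21, -48).
Distance = |w × v| / |v| = √2781 / √54 ≈ 7.176.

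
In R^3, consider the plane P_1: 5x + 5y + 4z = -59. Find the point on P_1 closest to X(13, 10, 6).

Foot = X − λn with λ = (n·X − d)/|n|² = (139 − (-59))/66 = 3.
Foot = (13, 10, 6) − 3·(5, 5, 4) = (-2, -5, -6).

(-2, -5, -6)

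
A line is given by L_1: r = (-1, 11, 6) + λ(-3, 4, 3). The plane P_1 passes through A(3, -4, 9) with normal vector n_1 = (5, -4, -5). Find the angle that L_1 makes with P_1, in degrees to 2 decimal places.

P_1: n_1·r = n_1·A gives 5x - 4y - 5z = -14.
sin θ = |n·v| / (|n||v|) = |-46| / (√66 · √34) = 0.97106.
θ ≈ 76.18°.

76.18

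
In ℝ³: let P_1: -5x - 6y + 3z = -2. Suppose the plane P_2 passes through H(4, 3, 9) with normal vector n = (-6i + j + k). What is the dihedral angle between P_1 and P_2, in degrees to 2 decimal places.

P_2: n·r = n·H gives -6x + y + z = -12.
cos θ = |n₁·n₂| / (|n₁||n₂|) = |27| / (√70 · √38).
θ = arccos(0.52351) ≈ 58.43°.

58.43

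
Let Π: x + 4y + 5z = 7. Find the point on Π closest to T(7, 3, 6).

(6, -1, 1)

Foot = T − λn with λ = (n·T − d)/|n|² = (49 − 7)/42 = 1.
Foot = (7, 3, 6) − 1·(1, 4, 5) = (6, -1, 1).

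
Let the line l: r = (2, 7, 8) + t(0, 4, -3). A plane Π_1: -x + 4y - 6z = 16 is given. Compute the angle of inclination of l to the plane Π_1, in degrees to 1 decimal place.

sin θ = |n·v| / (|n||v|) = |34| / (√53 · √25) = 0.93405.
θ ≈ 69.1°.

69.1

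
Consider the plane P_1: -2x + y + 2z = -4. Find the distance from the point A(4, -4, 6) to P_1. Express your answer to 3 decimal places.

1.333

n·A − d = (-2)·(4) + (1)·(-4) + (2)·(6) − (-4) = 4; |n| = √9.
Distance = |4| / √9 = 4/√9 ≈ 1.333.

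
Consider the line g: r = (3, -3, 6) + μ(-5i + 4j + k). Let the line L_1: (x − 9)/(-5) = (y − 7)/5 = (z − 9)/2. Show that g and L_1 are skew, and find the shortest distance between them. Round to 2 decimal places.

6.90

L_1 has direction (-5, 5, 2) through (9, 7, 9).
Common perpendicular direction n = (-5, 4, 1) × (-5, 5, 2) = (3, 5, -5).
With w = (9, 7, 9) − (3, -3, 6) = (6, 10, 3), w · n = 53.
Since n ≠ 0 the lines are not parallel, and w · n = 53 ≠ 0 so they do not intersect; hence they are skew.
Distance = |w · n| / |n| = |53| / √59 ≈ 6.90.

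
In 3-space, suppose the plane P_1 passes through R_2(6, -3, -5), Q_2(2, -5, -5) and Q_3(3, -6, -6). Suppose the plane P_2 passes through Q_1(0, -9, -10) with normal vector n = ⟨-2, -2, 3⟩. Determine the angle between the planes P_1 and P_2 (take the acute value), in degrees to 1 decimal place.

44.5

R_2Q_2 = (-4, -2, 0), R_2Q_3 = (-3, -3, -1); a normal to P_1 is R_2Q_2 × R_2Q_3 = (2, -4, 6).
Using R_2: P_1 has equation 2x - 4y + 6z = -6.
P_2: n·r = n·Q_1 gives -2x - 2y + 3z = -12.
cos θ = |n₁·n₂| / (|n₁||n₂|) = |22| / (√56 · √17).
θ = arccos(0.71302) ≈ 44.5°.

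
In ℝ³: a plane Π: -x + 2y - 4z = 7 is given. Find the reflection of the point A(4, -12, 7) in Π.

(-2, 0, -17)

λ = (n·A − d)/|n|² = (-56 − 7)/21 = -3.
Reflection = A − 2λn = (4, -12, 7) − (-6)·(-1, 2, -4) = (-2, 0, -17).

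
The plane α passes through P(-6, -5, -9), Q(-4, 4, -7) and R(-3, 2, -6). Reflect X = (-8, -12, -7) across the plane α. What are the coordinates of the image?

PQ = (2, 9, 2), PR = (3, 7, 3); a normal to α is PQ × PR = (13, 0, -13).
Using P: α has equation 13x - 13z = 39.
λ = (n·X − d)/|n|² = (-13 − 39)/338 = -2/13.
Reflection = X − 2λn = (-8, -12, -7) − (-4/13)·(13, 0, -13) = (-4, -12, -11).

(-4, -12, -11)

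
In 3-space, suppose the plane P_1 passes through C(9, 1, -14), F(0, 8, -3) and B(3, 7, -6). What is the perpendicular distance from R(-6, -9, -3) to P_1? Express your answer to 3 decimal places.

2.510

CF = (-9, 7, 11), CB = (-6, 6, 8); a normal to P_1 is CF × CB = (-10, 6, -12).
Using C: P_1 has equation -10x + 6y - 12z = 84.
n·R − d = (-10)·(-6) + (6)·(-9) + (-12)·(-3) − 84 = -42; |n| = √280.
Distance = |-42| / √280 = 42/√280 ≈ 2.510.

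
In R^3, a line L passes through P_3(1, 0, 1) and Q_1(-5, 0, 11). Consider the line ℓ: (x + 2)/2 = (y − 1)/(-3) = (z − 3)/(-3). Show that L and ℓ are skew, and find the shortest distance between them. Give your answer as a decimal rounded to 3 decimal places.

1.484

A direction vector for L is Q_1 − P_3 = (-6, 0, 10).
ℓ has direction (2, -3, -3) through (-2, 1, 3).
Common perpendicular direction n = (-6, 0, 10) × (2, -3, -3) = (30, 2, 18).
With w = (-2, 1, 3) − (1, 0, 1) = (-3, 1, 2), w · n = -52.
Since n ≠ 0 the lines are not parallel, and w · n = -52 ≠ 0 so they do not intersect; hence they are skew.
Distance = |w · n| / |n| = |-52| / √1228 ≈ 1.484.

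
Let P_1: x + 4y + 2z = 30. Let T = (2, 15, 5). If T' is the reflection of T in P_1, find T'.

λ = (n·T − d)/|n|² = (72 − 30)/21 = 2.
Reflection = T − 2λn = (2, 15, 5) − 4·(1, 4, 2) = (-2, -1, -3).

(-2, -1, -3)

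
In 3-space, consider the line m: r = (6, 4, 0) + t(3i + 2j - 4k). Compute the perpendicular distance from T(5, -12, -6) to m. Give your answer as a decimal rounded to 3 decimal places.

Taking (6, 4, 0) on m with direction v = (3, 2, -4): w = T − (6, 4, 0) = (-1, -16, -6), and w × v = (76, -22, 46).
Distance = |w × v| / |v| = √8376 / √29 ≈ 16.995.

16.995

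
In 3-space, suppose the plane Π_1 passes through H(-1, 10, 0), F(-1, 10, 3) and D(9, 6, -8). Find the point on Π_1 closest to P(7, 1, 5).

HF = (0, 0, 3), HD = (10, -4, -8); a normal to Π_1 is HF × HD = (12, 30, 0).
Using H: Π_1 has equation 12x + 30y = 288.
Foot = P − λn with λ = (n·P − d)/|n|² = (114 − 288)/1044 = -1/6.
Foot = (7, 1, 5) − (-1/6)·(12, 30, 0) = (9, 6, 5).

(9, 6, 5)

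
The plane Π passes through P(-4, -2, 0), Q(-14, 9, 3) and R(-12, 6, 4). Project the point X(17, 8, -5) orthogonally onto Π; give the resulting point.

PQ = (-10, 11, 3), PR = (-8, 8, 4); a normal to Π is PQ × PR = (20, 16, 8).
Using P: Π has equation 20x + 16y + 8z = -112.
Foot = X − λn with λ = (n·X − d)/|n|² = (428 − (-112))/720 = 3/4.
Foot = (17, 8, -5) − (3/4)·(20, 16, 8) = (2, -4, -11).

(2, -4, -11)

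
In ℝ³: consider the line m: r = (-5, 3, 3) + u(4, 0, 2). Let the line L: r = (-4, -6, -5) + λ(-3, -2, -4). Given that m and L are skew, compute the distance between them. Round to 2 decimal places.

Common perpendicular direction n = (4, 0, 2) × (-3, -2, -4) = (4, 10, -8).
With w = (-4, -6, -5) − (-5, 3, 3) = (1, -9, -8), w · n = -22.
Distance = |w · n| / |n| = |-22| / √180 ≈ 1.64.

1.64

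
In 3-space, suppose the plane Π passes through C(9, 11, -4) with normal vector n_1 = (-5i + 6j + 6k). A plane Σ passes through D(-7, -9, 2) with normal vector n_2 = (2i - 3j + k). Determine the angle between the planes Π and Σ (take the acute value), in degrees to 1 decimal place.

Π: n_1·r = n_1·C gives -5x + 6y + 6z = -3.
Σ: n_2·r = n_2·D gives 2x - 3y + z = 15.
cos θ = |n₁·n₂| / (|n₁||n₂|) = |-22| / (√97 · √14).
θ = arccos(0.59700) ≈ 53.3°.

53.3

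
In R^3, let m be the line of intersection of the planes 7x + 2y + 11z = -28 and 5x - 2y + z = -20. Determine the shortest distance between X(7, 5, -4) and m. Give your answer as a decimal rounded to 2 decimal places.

7.60

Direction of m: (7, 2, 11) × (5, -2, 1) = (24, 48, -24).
A point on m: solving the two plane equations with x = -7 gives (-7, -6, 3).
Taking (-7, -6, 3) on m with direction v = (24, 48, -24): w = X − (-7, -6, 3) = (14, 11, -7), and w × v = (72, 168, 408).
Distance = |w × v| / |v| = √199872 / √3456 ≈ 7.60.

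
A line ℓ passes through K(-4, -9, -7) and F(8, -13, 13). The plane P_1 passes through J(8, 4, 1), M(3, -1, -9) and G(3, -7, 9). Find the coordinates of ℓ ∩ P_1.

(-1, -10, -2)

A direction vector for ℓ is F − K = (12, -4, 20).
JM = (-5, -5, -10), JG = (-5, -11, 8); a normal to P_1 is JM × JG = (-150, 90, 30).
Using J: P_1 has equation -150x + 90y + 30z = -810.
Substitute r = (-4, -9, -7) + t(12, -4, 20) into the plane: -420 + (-1560)t = -810, so t = 1/4.
Intersection: (-4, -9, -7) + (1/4)·(12, -4, 20) = (-1, -10, -2).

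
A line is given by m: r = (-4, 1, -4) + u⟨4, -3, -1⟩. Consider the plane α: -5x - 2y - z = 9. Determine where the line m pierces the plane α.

Substitute r = (-4, 1, -4) + t(4, -3, -1) into the plane: 22 + (-13)t = 9, so t = 1.
Intersection: (-4, 1, -4) + 1·(4, -3, -1) = (0, -2, -5).

(0, -2, -5)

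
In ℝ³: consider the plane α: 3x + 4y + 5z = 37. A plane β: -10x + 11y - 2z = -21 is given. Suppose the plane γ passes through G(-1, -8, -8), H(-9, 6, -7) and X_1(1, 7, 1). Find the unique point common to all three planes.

GH = (-8, 14, 1), GX_1 = (2, 15, 9); a normal to γ is GH × GX_1 = (111, 74, -148).
Using G: γ has equation 111x + 74y - 148z = 481.
Solving the 3×3 linear system 3x + 4y + 5z = 37, -10x + 11y - 2z = -21, 111x + 74y - 148z = 481 (e.g. by elimination or Cramer's rule, determinant = -21053) gives (5, 3, 2).

(5, 3, 2)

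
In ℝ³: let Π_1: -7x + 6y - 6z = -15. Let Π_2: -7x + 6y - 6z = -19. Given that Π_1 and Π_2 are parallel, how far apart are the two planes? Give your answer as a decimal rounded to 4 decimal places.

Same normal n = (-7, 6, -6) with |n| = √121; distance = |-15 − (-19)| / |n| = 4/√121 ≈ 0.3636.

0.3636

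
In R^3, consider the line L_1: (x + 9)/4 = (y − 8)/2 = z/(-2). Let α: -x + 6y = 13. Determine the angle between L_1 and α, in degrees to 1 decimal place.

15.6

L_1 has direction (4, 2, -2) through (-9, 8, 0).
sin θ = |n·v| / (|n||v|) = |8| / (√37 · √24) = 0.26846.
θ ≈ 15.6°.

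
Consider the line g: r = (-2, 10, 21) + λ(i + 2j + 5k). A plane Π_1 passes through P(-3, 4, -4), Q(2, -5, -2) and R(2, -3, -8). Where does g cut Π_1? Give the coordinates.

(-5, 4, 6)

PQ = (5, -9, 2), PR = (5, -7, -4); a normal to Π_1 is PQ × PR = (50, 30, 10).
Using P: Π_1 has equation 50x + 30y + 10z = -70.
Substitute r = (-2, 10, 21) + t(1, 2, 5) into the plane: 410 + 160t = -70, so t = -3.
Intersection: (-2, 10, 21) + (-3)·(1, 2, 5) = (-5, 4, 6).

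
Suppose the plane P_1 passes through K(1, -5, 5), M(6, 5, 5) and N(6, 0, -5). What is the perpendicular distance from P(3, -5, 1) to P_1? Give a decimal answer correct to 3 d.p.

KM = (5, 10, 0), KN = (5, 5, -10); a normal to P_1 is KM × KN = (-100, 50, -25).
Using K: P_1 has equation -100x + 50y - 25z = -475.
n·P − d = (-100)·(3) + (50)·(-5) + (-25)·(1) − (-475) = -100; |n| = √13125.
Distance = |-100| / √13125 = 100/√13125 ≈ 0.873.

0.873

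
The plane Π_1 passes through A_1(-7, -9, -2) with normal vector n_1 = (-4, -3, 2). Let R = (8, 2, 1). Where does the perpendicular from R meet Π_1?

(-4, -7, 7)

Π_1: n_1·r = n_1·A_1 gives -4x - 3y + 2z = 51.
Foot = R − λn with λ = (n·R − d)/|n|² = (-36 − 51)/29 = -3.
Foot = (8, 2, 1) − (-3)·(-4, -3, 2) = (-4, -7, 7).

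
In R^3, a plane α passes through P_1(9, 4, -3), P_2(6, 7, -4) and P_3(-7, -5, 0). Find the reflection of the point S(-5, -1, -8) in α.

P_1P_2 = (-3, 3, -1), P_1P_3 = (-16, -9, 3); a normal to α is P_1P_2 × P_1P_3 = (0, 25, 75).
Using P_1: α has equation 25y + 75z = -125.
λ = (n·S − d)/|n|² = (-625 − (-125))/6250 = -2/25.
Reflection = S − 2λn = (-5, -1, -8) − (-4/25)·(0, 25, 75) = (-5, 3, 4).

(-5, 3, 4)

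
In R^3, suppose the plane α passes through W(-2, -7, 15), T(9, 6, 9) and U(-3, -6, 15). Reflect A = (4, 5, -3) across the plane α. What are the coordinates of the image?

(10, 11, 21)

WT = (11, 13, -6), WU = (-1, 1, 0); a normal to α is WT × WU = (6, 6, 24).
Using W: α has equation 6x + 6y + 24z = 306.
λ = (n·A − d)/|n|² = (-18 − 306)/648 = -1/2.
Reflection = A − 2λn = (4, 5, -3) − (-1)·(6, 6, 24) = (10, 11, 21).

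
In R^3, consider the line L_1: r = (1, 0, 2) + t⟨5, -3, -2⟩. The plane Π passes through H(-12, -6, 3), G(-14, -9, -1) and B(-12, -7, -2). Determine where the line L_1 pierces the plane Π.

(-4, 3, 4)

HG = (-2, -3, -4), HB = (0, -1, -5); a normal to Π is HG × HB = (11, -10, 2).
Using H: Π has equation 11x - 10y + 2z = -66.
Substitute r = (1, 0, 2) + t(5, -3, -2) into the plane: 15 + 81t = -66, so t = -1.
Intersection: (1, 0, 2) + (-1)·(5, -3, -2) = (-4, 3, 4).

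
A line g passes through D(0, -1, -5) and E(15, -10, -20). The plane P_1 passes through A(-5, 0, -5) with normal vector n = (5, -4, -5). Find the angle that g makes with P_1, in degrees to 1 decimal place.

A direction vector for g is E − D = (15, -9, -15).
P_1: n·r = n·A gives 5x - 4y - 5z = 0.
sin θ = |n·v| / (|n||v|) = |186| / (√66 · √531) = 0.99356.
θ ≈ 83.5°.

83.5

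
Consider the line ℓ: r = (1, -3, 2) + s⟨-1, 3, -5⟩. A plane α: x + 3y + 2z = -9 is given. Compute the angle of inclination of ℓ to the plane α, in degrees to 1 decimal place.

5.2

sin θ = |n·v| / (|n||v|) = |-2| / (√14 · √35) = 0.09035.
θ ≈ 5.2°.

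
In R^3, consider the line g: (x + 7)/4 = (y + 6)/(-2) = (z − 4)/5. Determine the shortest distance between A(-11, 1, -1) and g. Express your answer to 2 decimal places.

4.77

g has direction (4, -2, 5) through (-7, -6, 4).
Taking (-7, -6, 4) on g with direction v = (4, -2, 5): w = A − (-7, -6, 4) = (-4, 7, -5), and w × v = (25, 0, -20).
Distance = |w × v| / |v| = √1025 / √45 ≈ 4.77.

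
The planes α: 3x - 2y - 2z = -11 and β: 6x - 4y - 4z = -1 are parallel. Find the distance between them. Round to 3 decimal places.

2.547

Rescale β by 1/2: 3x - 2y - 2z = -1/2. Then distance = |-11 − (-1/2)| / √17 ≈ 2.547.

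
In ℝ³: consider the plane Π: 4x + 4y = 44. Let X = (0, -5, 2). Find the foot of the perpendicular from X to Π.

Foot = X − λn with λ = (n·X − d)/|n|² = (-20 − 44)/32 = -2.
Foot = (0, -5, 2) − (-2)·(4, 4, 0) = (8, 3, 2).

(8, 3, 2)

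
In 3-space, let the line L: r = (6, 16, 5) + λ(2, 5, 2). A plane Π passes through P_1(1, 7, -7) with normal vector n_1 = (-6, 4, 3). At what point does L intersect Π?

Π: n_1·r = n_1·P_1 gives -6x + 4y + 3z = 1.
Substitute r = (6, 16, 5) + t(2, 5, 2) into the plane: 43 + 14t = 1, so t = -3.
Intersection: (6, 16, 5) + (-3)·(2, 5, 2) = (0, 1, -1).

(0, 1, -1)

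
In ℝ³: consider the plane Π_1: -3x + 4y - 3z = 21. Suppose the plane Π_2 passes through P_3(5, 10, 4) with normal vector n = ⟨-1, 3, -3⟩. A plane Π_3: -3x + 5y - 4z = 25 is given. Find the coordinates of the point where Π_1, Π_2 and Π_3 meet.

(-1, 6, 2)

Π_2: n·r = n·P_3 gives -x + 3y - 3z = 13.
Solving the 3×3 linear system -3x + 4y - 3z = 21, -x + 3y - 3z = 13, -3x + 5y - 4z = 25 (e.g. by elimination or Cramer's rule, determinant = -1) gives (-1, 6, 2).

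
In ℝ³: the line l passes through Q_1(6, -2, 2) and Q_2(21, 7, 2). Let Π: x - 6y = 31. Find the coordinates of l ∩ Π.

(1, -5, 2)

A direction vector for l is Q_2 − Q_1 = (15, 9, 0).
Substitute r = (6, -2, 2) + t(15, 9, 0) into the plane: 18 + (-39)t = 31, so t = -1/3.
Intersection: (6, -2, 2) + (-1/3)·(15, 9, 0) = (1, -5, 2).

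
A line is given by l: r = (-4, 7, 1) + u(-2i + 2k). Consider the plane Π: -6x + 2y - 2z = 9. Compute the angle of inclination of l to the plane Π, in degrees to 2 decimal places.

sin θ = |n·v| / (|n||v|) = |8| / (√44 · √8) = 0.42640.
θ ≈ 25.24°.

25.24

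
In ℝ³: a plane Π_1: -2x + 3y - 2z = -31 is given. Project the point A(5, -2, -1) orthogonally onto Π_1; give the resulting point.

Foot = A − λn with λ = (n·A − d)/|n|² = (-14 − (-31))/17 = 1.
Foot = (5, -2, -1) − 1·(-2, 3, -2) = (7, -5, 1).

(7, -5, 1)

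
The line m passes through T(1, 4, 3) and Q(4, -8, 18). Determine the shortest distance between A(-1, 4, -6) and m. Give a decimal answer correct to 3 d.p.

A direction vector for m is Q − T = (3, -12, 15).
Taking (1, 4, 3) on m with direction v = (3, -12, 15): w = A − (1, 4, 3) = (-2, 0, -9), and w × v = (-108, 3, 24).
Distance = |w × v| / |v| = √12249 / √378 ≈ 5.693.

5.693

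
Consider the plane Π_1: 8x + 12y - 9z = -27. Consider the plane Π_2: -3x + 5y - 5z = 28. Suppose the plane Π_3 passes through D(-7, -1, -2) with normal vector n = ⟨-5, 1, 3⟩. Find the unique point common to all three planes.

Π_3: n·r = n·D gives -5x + y + 3z = 28.
Solving the 3×3 linear system 8x + 12y - 9z = -27, -3x + 5y - 5z = 28, -5x + y + 3z = 28 (e.g. by elimination or Cramer's rule, determinant = 370) gives (-6, 1, -1).

(-6, 1, -1)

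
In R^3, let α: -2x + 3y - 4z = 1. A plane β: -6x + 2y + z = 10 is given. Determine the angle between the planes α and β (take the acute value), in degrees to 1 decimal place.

cos θ = |n₁·n₂| / (|n₁||n₂|) = |14| / (√29 · √41).
θ = arccos(0.40601) ≈ 66.0°.

66.0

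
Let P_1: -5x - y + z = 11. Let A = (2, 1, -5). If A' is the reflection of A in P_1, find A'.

(-8, -1, -3)

λ = (n·A − d)/|n|² = (-16 − 11)/27 = -1.
Reflection = A − 2λn = (2, 1, -5) − (-2)·(-5, -1, 1) = (-8, -1, -3).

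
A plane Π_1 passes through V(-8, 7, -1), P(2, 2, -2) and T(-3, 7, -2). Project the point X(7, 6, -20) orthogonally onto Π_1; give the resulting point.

VP = (10, -5, -1), VT = (5, 0, -1); a normal to Π_1 is VP × VT = (5, 5, 25).
Using V: Π_1 has equation 5x + 5y + 25z = -30.
Foot = X − λn with λ = (n·X − d)/|n|² = (-435 − (-30))/675 = -3/5.
Foot = (7, 6, -20) − (-3/5)·(5, 5, 25) = (10, 9, -5).

(10, 9, -5)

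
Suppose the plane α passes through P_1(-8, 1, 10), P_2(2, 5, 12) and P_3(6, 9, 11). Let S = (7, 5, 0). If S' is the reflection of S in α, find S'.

P_1P_2 = (10, 4, 2), P_1P_3 = (14, 8, 1); a normal to α is P_1P_2 × P_1P_3 = (-12, 18, 24).
Using P_1: α has equation -12x + 18y + 24z = 354.
λ = (n·S − d)/|n|² = (6 − 354)/1044 = -1/3.
Reflection = S − 2λn = (7, 5, 0) − (-2/3)·(-12, 18, 24) = (-1, 17, 16).

(-1, 17, 16)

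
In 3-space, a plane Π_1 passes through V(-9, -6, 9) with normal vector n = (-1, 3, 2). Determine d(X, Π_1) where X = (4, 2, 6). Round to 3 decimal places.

1.336

Π_1: n·r = n·V gives -x + 3y + 2z = 9.
n·X − d = (-1)·(4) + (3)·(2) + (2)·(6) − 9 = 5; |n| = √14.
Distance = |5| / √14 = 5/√14 ≈ 1.336.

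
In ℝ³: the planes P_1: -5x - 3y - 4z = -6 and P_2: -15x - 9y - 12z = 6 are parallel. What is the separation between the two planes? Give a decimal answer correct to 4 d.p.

Rescale P_2 by 1/3: -5x - 3y - 4z = 2. Then distance = |-6 − 2| / √50 ≈ 1.1314.

1.1314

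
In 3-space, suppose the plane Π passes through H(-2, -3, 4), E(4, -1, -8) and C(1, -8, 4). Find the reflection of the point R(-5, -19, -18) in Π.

HE = (6, 2, -12), HC = (3, -5, 0); a normal to Π is HE × HC = (-60, -36, -36).
Using H: Π has equation -60x - 36y - 36z = 84.
λ = (n·R − d)/|n|² = (1632 − 84)/6192 = 1/4.
Reflection = R − 2λn = (-5, -19, -18) − (1/2)·(-60, -36, -36) = (25, -1, 0).

(25, -1, 0)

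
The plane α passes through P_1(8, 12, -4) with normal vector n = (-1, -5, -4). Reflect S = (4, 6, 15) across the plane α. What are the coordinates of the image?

α: n·r = n·P_1 gives -x - 5y - 4z = -52.
λ = (n·S − d)/|n|² = (-94 − (-52))/42 = -1.
Reflection = S − 2λn = (4, 6, 15) − (-2)·(-1, -5, -4) = (2, -4, 7).

(2, -4, 7)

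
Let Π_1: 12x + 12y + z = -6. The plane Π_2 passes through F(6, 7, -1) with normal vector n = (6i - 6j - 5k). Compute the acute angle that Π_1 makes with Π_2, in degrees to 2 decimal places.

Π_2: n·r = n·F gives 6x - 6y - 5z = -1.
cos θ = |n₁·n₂| / (|n₁||n₂|) = |-5| / (√289 · √97).
θ = arccos(0.02986) ≈ 88.29°.

88.29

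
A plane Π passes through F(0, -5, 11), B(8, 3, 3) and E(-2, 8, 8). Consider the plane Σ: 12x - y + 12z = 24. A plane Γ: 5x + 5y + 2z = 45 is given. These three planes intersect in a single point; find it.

(-7, 12, 10)

FB = (8, 8, -8), FE = (-2, 13, -3); a normal to Π is FB × FE = (80, 40, 120).
Using F: Π has equation 80x + 40y + 120z = 1120.
Solving the 3×3 linear system 80x + 40y + 120z = 1120, 12x - y + 12z = 24, 5x + 5y + 2z = 45 (e.g. by elimination or Cramer's rule, determinant = 4280) gives (-7, 12, 10).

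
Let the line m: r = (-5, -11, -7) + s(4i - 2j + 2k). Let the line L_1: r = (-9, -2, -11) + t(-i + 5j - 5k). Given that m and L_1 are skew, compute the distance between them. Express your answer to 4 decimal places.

Common perpendicular direction n = (4, -2, 2) × (-1, 5, -5) = (0, 18, 18).
With w = (-9, -2, -11) − (-5, -11, -7) = (-4, 9, -4), w · n = 90.
Distance = |w · n| / |n| = |90| / √648 ≈ 3.5355.

3.5355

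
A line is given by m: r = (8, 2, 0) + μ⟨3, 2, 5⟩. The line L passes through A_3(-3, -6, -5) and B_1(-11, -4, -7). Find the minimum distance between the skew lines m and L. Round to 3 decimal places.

A direction vector for L is B_1 − A_3 = (-8, 2, -2).
Common perpendicular direction n = (3, 2, 5) × (-8, 2, -2) = (-14, -34, 22).
With w = (-3, -6, -5) − (8, 2, 0) = (-11, -8, -5), w · n = 316.
Distance = |w · n| / |n| = |316| / √1836 ≈ 7.375.

7.375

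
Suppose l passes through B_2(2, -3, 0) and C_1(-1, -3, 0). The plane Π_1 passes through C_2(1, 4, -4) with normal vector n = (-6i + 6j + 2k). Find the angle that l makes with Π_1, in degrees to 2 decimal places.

43.49

A direction vector for l is C_1 − B_2 = (-3, 0, 0).
Π_1: n·r = n·C_2 gives -6x + 6y + 2z = 10.
sin θ = |n·v| / (|n||v|) = |18| / (√76 · √9) = 0.68825.
θ ≈ 43.49°.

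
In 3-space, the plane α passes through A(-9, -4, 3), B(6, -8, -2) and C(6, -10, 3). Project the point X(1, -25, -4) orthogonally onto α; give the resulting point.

(7, -10, 2)

AB = (15, -4, -5), AC = (15, -6, 0); a normal to α is AB × AC = (-30, -75, -30).
Using A: α has equation -30x - 75y - 30z = 480.
Foot = X − λn with λ = (n·X − d)/|n|² = (1965 − 480)/7425 = 1/5.
Foot = (1, -25, -4) − (1/5)·(-30, -75, -30) = (7, -10, 2).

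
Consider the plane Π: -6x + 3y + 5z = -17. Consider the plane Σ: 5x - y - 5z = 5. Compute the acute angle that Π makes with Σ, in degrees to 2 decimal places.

cos θ = |n₁·n₂| / (|n₁||n₂|) = |-58| / (√70 · √51).
θ = arccos(0.97072) ≈ 13.90°.

13.90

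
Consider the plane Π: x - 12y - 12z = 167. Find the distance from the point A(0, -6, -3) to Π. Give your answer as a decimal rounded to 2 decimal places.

n·A − d = (1)·(0) + (-12)·(-6) + (-12)·(-3) − 167 = -59; |n| = √289.
Distance = |-59| / √289 = 59/√289 ≈ 3.47.

3.47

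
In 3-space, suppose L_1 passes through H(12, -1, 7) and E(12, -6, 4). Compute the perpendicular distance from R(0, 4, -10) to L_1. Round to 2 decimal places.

A direction vector for L_1 is E − H = (0, -5, -3).
Taking (12, -1, 7) on L_1 with direction v = (0, -5, -3): w = R − (12, -1, 7) = (-12, 5, -17), and w × v = (-100, -36, 60).
Distance = |w × v| / |v| = √14896 / √34 ≈ 20.93.

20.93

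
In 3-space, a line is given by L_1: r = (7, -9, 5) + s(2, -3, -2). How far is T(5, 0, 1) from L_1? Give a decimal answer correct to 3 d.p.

Taking (7, -9, 5) on L_1 with direction v = (2, -3, -2): w = T − (7, -9, 5) = (-2, 9, -4), and w × v = (-30, -12, -12).
Distance = |w × v| / |v| = √1188 / √17 ≈ 8.360.

8.360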